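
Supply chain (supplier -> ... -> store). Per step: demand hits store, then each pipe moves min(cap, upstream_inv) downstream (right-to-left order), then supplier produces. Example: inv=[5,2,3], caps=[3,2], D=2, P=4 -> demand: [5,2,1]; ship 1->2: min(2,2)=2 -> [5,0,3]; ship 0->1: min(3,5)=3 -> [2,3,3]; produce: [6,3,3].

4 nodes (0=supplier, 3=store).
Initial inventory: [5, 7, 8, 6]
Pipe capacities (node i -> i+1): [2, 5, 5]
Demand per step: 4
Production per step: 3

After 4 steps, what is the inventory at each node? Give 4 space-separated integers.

Step 1: demand=4,sold=4 ship[2->3]=5 ship[1->2]=5 ship[0->1]=2 prod=3 -> inv=[6 4 8 7]
Step 2: demand=4,sold=4 ship[2->3]=5 ship[1->2]=4 ship[0->1]=2 prod=3 -> inv=[7 2 7 8]
Step 3: demand=4,sold=4 ship[2->3]=5 ship[1->2]=2 ship[0->1]=2 prod=3 -> inv=[8 2 4 9]
Step 4: demand=4,sold=4 ship[2->3]=4 ship[1->2]=2 ship[0->1]=2 prod=3 -> inv=[9 2 2 9]

9 2 2 9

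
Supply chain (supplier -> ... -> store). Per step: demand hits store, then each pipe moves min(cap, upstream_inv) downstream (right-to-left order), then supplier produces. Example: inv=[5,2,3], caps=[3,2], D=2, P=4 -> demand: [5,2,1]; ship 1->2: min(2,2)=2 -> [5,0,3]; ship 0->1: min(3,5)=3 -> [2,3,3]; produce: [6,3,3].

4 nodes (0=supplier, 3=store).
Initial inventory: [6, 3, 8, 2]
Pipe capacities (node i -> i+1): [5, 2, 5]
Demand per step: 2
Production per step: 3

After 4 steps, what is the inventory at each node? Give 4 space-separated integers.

Step 1: demand=2,sold=2 ship[2->3]=5 ship[1->2]=2 ship[0->1]=5 prod=3 -> inv=[4 6 5 5]
Step 2: demand=2,sold=2 ship[2->3]=5 ship[1->2]=2 ship[0->1]=4 prod=3 -> inv=[3 8 2 8]
Step 3: demand=2,sold=2 ship[2->3]=2 ship[1->2]=2 ship[0->1]=3 prod=3 -> inv=[3 9 2 8]
Step 4: demand=2,sold=2 ship[2->3]=2 ship[1->2]=2 ship[0->1]=3 prod=3 -> inv=[3 10 2 8]

3 10 2 8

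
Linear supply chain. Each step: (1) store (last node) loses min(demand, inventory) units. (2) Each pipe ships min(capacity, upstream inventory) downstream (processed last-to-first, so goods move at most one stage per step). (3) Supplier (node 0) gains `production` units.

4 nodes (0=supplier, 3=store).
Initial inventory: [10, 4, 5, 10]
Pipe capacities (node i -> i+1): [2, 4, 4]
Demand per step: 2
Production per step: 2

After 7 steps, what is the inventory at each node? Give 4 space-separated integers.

Step 1: demand=2,sold=2 ship[2->3]=4 ship[1->2]=4 ship[0->1]=2 prod=2 -> inv=[10 2 5 12]
Step 2: demand=2,sold=2 ship[2->3]=4 ship[1->2]=2 ship[0->1]=2 prod=2 -> inv=[10 2 3 14]
Step 3: demand=2,sold=2 ship[2->3]=3 ship[1->2]=2 ship[0->1]=2 prod=2 -> inv=[10 2 2 15]
Step 4: demand=2,sold=2 ship[2->3]=2 ship[1->2]=2 ship[0->1]=2 prod=2 -> inv=[10 2 2 15]
Step 5: demand=2,sold=2 ship[2->3]=2 ship[1->2]=2 ship[0->1]=2 prod=2 -> inv=[10 2 2 15]
Step 6: demand=2,sold=2 ship[2->3]=2 ship[1->2]=2 ship[0->1]=2 prod=2 -> inv=[10 2 2 15]
Step 7: demand=2,sold=2 ship[2->3]=2 ship[1->2]=2 ship[0->1]=2 prod=2 -> inv=[10 2 2 15]

10 2 2 15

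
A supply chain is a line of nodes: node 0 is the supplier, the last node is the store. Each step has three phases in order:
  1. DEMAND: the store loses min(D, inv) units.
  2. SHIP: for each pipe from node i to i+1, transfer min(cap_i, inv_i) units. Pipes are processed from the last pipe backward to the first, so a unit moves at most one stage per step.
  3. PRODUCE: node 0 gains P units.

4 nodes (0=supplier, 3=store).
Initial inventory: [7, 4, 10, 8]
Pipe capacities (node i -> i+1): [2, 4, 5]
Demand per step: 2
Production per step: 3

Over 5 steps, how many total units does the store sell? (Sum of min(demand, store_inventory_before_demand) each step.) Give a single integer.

Step 1: sold=2 (running total=2) -> [8 2 9 11]
Step 2: sold=2 (running total=4) -> [9 2 6 14]
Step 3: sold=2 (running total=6) -> [10 2 3 17]
Step 4: sold=2 (running total=8) -> [11 2 2 18]
Step 5: sold=2 (running total=10) -> [12 2 2 18]

Answer: 10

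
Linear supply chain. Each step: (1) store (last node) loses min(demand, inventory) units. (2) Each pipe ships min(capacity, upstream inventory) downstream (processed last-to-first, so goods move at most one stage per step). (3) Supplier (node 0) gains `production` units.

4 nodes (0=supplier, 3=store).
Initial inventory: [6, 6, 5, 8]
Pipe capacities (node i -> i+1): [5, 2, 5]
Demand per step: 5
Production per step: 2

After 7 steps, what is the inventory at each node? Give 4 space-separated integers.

Step 1: demand=5,sold=5 ship[2->3]=5 ship[1->2]=2 ship[0->1]=5 prod=2 -> inv=[3 9 2 8]
Step 2: demand=5,sold=5 ship[2->3]=2 ship[1->2]=2 ship[0->1]=3 prod=2 -> inv=[2 10 2 5]
Step 3: demand=5,sold=5 ship[2->3]=2 ship[1->2]=2 ship[0->1]=2 prod=2 -> inv=[2 10 2 2]
Step 4: demand=5,sold=2 ship[2->3]=2 ship[1->2]=2 ship[0->1]=2 prod=2 -> inv=[2 10 2 2]
Step 5: demand=5,sold=2 ship[2->3]=2 ship[1->2]=2 ship[0->1]=2 prod=2 -> inv=[2 10 2 2]
Step 6: demand=5,sold=2 ship[2->3]=2 ship[1->2]=2 ship[0->1]=2 prod=2 -> inv=[2 10 2 2]
Step 7: demand=5,sold=2 ship[2->3]=2 ship[1->2]=2 ship[0->1]=2 prod=2 -> inv=[2 10 2 2]

2 10 2 2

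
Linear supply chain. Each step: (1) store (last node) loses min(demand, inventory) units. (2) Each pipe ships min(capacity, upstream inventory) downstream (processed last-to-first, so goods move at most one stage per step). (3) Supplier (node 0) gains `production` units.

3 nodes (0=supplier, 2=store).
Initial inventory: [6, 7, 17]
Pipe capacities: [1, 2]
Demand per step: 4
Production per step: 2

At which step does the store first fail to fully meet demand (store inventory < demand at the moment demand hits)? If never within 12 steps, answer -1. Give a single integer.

Step 1: demand=4,sold=4 ship[1->2]=2 ship[0->1]=1 prod=2 -> [7 6 15]
Step 2: demand=4,sold=4 ship[1->2]=2 ship[0->1]=1 prod=2 -> [8 5 13]
Step 3: demand=4,sold=4 ship[1->2]=2 ship[0->1]=1 prod=2 -> [9 4 11]
Step 4: demand=4,sold=4 ship[1->2]=2 ship[0->1]=1 prod=2 -> [10 3 9]
Step 5: demand=4,sold=4 ship[1->2]=2 ship[0->1]=1 prod=2 -> [11 2 7]
Step 6: demand=4,sold=4 ship[1->2]=2 ship[0->1]=1 prod=2 -> [12 1 5]
Step 7: demand=4,sold=4 ship[1->2]=1 ship[0->1]=1 prod=2 -> [13 1 2]
Step 8: demand=4,sold=2 ship[1->2]=1 ship[0->1]=1 prod=2 -> [14 1 1]
Step 9: demand=4,sold=1 ship[1->2]=1 ship[0->1]=1 prod=2 -> [15 1 1]
Step 10: demand=4,sold=1 ship[1->2]=1 ship[0->1]=1 prod=2 -> [16 1 1]
Step 11: demand=4,sold=1 ship[1->2]=1 ship[0->1]=1 prod=2 -> [17 1 1]
Step 12: demand=4,sold=1 ship[1->2]=1 ship[0->1]=1 prod=2 -> [18 1 1]
First stockout at step 8

8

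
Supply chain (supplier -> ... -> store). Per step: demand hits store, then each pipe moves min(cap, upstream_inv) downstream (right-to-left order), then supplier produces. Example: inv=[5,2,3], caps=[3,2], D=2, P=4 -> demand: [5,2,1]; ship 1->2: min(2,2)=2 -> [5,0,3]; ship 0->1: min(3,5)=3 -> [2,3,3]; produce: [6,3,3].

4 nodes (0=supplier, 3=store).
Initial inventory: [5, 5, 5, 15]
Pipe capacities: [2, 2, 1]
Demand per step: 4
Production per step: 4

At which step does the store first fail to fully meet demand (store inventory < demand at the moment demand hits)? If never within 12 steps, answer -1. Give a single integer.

Step 1: demand=4,sold=4 ship[2->3]=1 ship[1->2]=2 ship[0->1]=2 prod=4 -> [7 5 6 12]
Step 2: demand=4,sold=4 ship[2->3]=1 ship[1->2]=2 ship[0->1]=2 prod=4 -> [9 5 7 9]
Step 3: demand=4,sold=4 ship[2->3]=1 ship[1->2]=2 ship[0->1]=2 prod=4 -> [11 5 8 6]
Step 4: demand=4,sold=4 ship[2->3]=1 ship[1->2]=2 ship[0->1]=2 prod=4 -> [13 5 9 3]
Step 5: demand=4,sold=3 ship[2->3]=1 ship[1->2]=2 ship[0->1]=2 prod=4 -> [15 5 10 1]
Step 6: demand=4,sold=1 ship[2->3]=1 ship[1->2]=2 ship[0->1]=2 prod=4 -> [17 5 11 1]
Step 7: demand=4,sold=1 ship[2->3]=1 ship[1->2]=2 ship[0->1]=2 prod=4 -> [19 5 12 1]
Step 8: demand=4,sold=1 ship[2->3]=1 ship[1->2]=2 ship[0->1]=2 prod=4 -> [21 5 13 1]
Step 9: demand=4,sold=1 ship[2->3]=1 ship[1->2]=2 ship[0->1]=2 prod=4 -> [23 5 14 1]
Step 10: demand=4,sold=1 ship[2->3]=1 ship[1->2]=2 ship[0->1]=2 prod=4 -> [25 5 15 1]
Step 11: demand=4,sold=1 ship[2->3]=1 ship[1->2]=2 ship[0->1]=2 prod=4 -> [27 5 16 1]
Step 12: demand=4,sold=1 ship[2->3]=1 ship[1->2]=2 ship[0->1]=2 prod=4 -> [29 5 17 1]
First stockout at step 5

5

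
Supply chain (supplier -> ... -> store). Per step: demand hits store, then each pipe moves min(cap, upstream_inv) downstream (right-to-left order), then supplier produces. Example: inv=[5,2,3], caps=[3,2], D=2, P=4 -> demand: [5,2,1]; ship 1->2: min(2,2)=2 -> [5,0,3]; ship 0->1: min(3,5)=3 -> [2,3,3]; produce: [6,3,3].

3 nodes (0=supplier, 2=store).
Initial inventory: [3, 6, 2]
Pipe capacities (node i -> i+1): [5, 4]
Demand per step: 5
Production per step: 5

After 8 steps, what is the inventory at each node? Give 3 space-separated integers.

Step 1: demand=5,sold=2 ship[1->2]=4 ship[0->1]=3 prod=5 -> inv=[5 5 4]
Step 2: demand=5,sold=4 ship[1->2]=4 ship[0->1]=5 prod=5 -> inv=[5 6 4]
Step 3: demand=5,sold=4 ship[1->2]=4 ship[0->1]=5 prod=5 -> inv=[5 7 4]
Step 4: demand=5,sold=4 ship[1->2]=4 ship[0->1]=5 prod=5 -> inv=[5 8 4]
Step 5: demand=5,sold=4 ship[1->2]=4 ship[0->1]=5 prod=5 -> inv=[5 9 4]
Step 6: demand=5,sold=4 ship[1->2]=4 ship[0->1]=5 prod=5 -> inv=[5 10 4]
Step 7: demand=5,sold=4 ship[1->2]=4 ship[0->1]=5 prod=5 -> inv=[5 11 4]
Step 8: demand=5,sold=4 ship[1->2]=4 ship[0->1]=5 prod=5 -> inv=[5 12 4]

5 12 4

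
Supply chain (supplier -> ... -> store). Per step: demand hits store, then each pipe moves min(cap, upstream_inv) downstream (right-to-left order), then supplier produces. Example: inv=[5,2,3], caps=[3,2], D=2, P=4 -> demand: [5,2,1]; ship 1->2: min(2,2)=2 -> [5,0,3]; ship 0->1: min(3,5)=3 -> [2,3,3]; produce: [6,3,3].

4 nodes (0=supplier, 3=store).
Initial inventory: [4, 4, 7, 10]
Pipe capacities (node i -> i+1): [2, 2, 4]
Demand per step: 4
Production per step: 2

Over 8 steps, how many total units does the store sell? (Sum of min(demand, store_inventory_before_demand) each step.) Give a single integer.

Answer: 29

Derivation:
Step 1: sold=4 (running total=4) -> [4 4 5 10]
Step 2: sold=4 (running total=8) -> [4 4 3 10]
Step 3: sold=4 (running total=12) -> [4 4 2 9]
Step 4: sold=4 (running total=16) -> [4 4 2 7]
Step 5: sold=4 (running total=20) -> [4 4 2 5]
Step 6: sold=4 (running total=24) -> [4 4 2 3]
Step 7: sold=3 (running total=27) -> [4 4 2 2]
Step 8: sold=2 (running total=29) -> [4 4 2 2]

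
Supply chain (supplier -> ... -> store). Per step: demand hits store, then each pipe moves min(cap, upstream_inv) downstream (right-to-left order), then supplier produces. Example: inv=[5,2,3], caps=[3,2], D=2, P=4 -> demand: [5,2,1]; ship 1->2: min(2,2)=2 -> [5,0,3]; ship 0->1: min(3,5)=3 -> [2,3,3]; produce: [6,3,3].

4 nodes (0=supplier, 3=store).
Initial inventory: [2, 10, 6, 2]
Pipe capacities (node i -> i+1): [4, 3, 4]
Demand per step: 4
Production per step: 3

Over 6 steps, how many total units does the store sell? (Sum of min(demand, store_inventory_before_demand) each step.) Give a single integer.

Answer: 20

Derivation:
Step 1: sold=2 (running total=2) -> [3 9 5 4]
Step 2: sold=4 (running total=6) -> [3 9 4 4]
Step 3: sold=4 (running total=10) -> [3 9 3 4]
Step 4: sold=4 (running total=14) -> [3 9 3 3]
Step 5: sold=3 (running total=17) -> [3 9 3 3]
Step 6: sold=3 (running total=20) -> [3 9 3 3]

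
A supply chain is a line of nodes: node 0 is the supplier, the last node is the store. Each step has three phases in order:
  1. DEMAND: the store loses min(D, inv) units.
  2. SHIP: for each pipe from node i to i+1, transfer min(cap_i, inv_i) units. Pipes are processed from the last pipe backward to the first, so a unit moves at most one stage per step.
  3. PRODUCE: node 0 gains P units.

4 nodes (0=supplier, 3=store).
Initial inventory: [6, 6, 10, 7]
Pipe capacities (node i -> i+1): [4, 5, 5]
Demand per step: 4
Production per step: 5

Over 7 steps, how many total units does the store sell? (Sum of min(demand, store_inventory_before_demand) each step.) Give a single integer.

Step 1: sold=4 (running total=4) -> [7 5 10 8]
Step 2: sold=4 (running total=8) -> [8 4 10 9]
Step 3: sold=4 (running total=12) -> [9 4 9 10]
Step 4: sold=4 (running total=16) -> [10 4 8 11]
Step 5: sold=4 (running total=20) -> [11 4 7 12]
Step 6: sold=4 (running total=24) -> [12 4 6 13]
Step 7: sold=4 (running total=28) -> [13 4 5 14]

Answer: 28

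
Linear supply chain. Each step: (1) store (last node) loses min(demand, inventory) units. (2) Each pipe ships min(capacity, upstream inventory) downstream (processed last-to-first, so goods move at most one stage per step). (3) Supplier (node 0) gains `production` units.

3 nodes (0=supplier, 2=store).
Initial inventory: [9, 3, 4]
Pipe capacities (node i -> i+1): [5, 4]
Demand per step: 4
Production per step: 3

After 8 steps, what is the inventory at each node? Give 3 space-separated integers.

Step 1: demand=4,sold=4 ship[1->2]=3 ship[0->1]=5 prod=3 -> inv=[7 5 3]
Step 2: demand=4,sold=3 ship[1->2]=4 ship[0->1]=5 prod=3 -> inv=[5 6 4]
Step 3: demand=4,sold=4 ship[1->2]=4 ship[0->1]=5 prod=3 -> inv=[3 7 4]
Step 4: demand=4,sold=4 ship[1->2]=4 ship[0->1]=3 prod=3 -> inv=[3 6 4]
Step 5: demand=4,sold=4 ship[1->2]=4 ship[0->1]=3 prod=3 -> inv=[3 5 4]
Step 6: demand=4,sold=4 ship[1->2]=4 ship[0->1]=3 prod=3 -> inv=[3 4 4]
Step 7: demand=4,sold=4 ship[1->2]=4 ship[0->1]=3 prod=3 -> inv=[3 3 4]
Step 8: demand=4,sold=4 ship[1->2]=3 ship[0->1]=3 prod=3 -> inv=[3 3 3]

3 3 3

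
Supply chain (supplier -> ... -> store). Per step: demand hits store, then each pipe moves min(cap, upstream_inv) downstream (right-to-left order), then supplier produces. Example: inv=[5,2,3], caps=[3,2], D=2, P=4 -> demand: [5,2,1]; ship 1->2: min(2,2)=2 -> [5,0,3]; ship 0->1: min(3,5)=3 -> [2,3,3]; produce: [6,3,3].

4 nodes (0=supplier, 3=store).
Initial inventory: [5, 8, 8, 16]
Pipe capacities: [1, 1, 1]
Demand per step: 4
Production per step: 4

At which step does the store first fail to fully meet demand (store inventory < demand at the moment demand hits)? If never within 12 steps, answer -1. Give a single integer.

Step 1: demand=4,sold=4 ship[2->3]=1 ship[1->2]=1 ship[0->1]=1 prod=4 -> [8 8 8 13]
Step 2: demand=4,sold=4 ship[2->3]=1 ship[1->2]=1 ship[0->1]=1 prod=4 -> [11 8 8 10]
Step 3: demand=4,sold=4 ship[2->3]=1 ship[1->2]=1 ship[0->1]=1 prod=4 -> [14 8 8 7]
Step 4: demand=4,sold=4 ship[2->3]=1 ship[1->2]=1 ship[0->1]=1 prod=4 -> [17 8 8 4]
Step 5: demand=4,sold=4 ship[2->3]=1 ship[1->2]=1 ship[0->1]=1 prod=4 -> [20 8 8 1]
Step 6: demand=4,sold=1 ship[2->3]=1 ship[1->2]=1 ship[0->1]=1 prod=4 -> [23 8 8 1]
Step 7: demand=4,sold=1 ship[2->3]=1 ship[1->2]=1 ship[0->1]=1 prod=4 -> [26 8 8 1]
Step 8: demand=4,sold=1 ship[2->3]=1 ship[1->2]=1 ship[0->1]=1 prod=4 -> [29 8 8 1]
Step 9: demand=4,sold=1 ship[2->3]=1 ship[1->2]=1 ship[0->1]=1 prod=4 -> [32 8 8 1]
Step 10: demand=4,sold=1 ship[2->3]=1 ship[1->2]=1 ship[0->1]=1 prod=4 -> [35 8 8 1]
Step 11: demand=4,sold=1 ship[2->3]=1 ship[1->2]=1 ship[0->1]=1 prod=4 -> [38 8 8 1]
Step 12: demand=4,sold=1 ship[2->3]=1 ship[1->2]=1 ship[0->1]=1 prod=4 -> [41 8 8 1]
First stockout at step 6

6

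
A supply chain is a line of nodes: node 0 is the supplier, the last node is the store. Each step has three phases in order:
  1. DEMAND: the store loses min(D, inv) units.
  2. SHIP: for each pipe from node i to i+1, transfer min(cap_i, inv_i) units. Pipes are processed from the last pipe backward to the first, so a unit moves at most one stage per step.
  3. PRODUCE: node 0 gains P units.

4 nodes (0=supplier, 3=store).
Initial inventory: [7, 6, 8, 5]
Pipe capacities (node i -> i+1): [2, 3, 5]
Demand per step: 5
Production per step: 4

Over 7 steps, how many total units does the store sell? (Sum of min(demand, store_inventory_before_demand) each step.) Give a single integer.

Step 1: sold=5 (running total=5) -> [9 5 6 5]
Step 2: sold=5 (running total=10) -> [11 4 4 5]
Step 3: sold=5 (running total=15) -> [13 3 3 4]
Step 4: sold=4 (running total=19) -> [15 2 3 3]
Step 5: sold=3 (running total=22) -> [17 2 2 3]
Step 6: sold=3 (running total=25) -> [19 2 2 2]
Step 7: sold=2 (running total=27) -> [21 2 2 2]

Answer: 27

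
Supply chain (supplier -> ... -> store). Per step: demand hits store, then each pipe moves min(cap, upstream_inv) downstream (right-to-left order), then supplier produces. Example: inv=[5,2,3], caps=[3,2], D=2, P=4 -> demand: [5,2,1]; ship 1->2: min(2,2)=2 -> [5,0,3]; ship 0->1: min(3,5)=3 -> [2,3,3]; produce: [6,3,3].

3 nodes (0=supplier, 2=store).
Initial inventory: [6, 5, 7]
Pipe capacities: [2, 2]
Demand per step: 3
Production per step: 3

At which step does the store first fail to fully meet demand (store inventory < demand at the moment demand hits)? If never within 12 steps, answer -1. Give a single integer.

Step 1: demand=3,sold=3 ship[1->2]=2 ship[0->1]=2 prod=3 -> [7 5 6]
Step 2: demand=3,sold=3 ship[1->2]=2 ship[0->1]=2 prod=3 -> [8 5 5]
Step 3: demand=3,sold=3 ship[1->2]=2 ship[0->1]=2 prod=3 -> [9 5 4]
Step 4: demand=3,sold=3 ship[1->2]=2 ship[0->1]=2 prod=3 -> [10 5 3]
Step 5: demand=3,sold=3 ship[1->2]=2 ship[0->1]=2 prod=3 -> [11 5 2]
Step 6: demand=3,sold=2 ship[1->2]=2 ship[0->1]=2 prod=3 -> [12 5 2]
Step 7: demand=3,sold=2 ship[1->2]=2 ship[0->1]=2 prod=3 -> [13 5 2]
Step 8: demand=3,sold=2 ship[1->2]=2 ship[0->1]=2 prod=3 -> [14 5 2]
Step 9: demand=3,sold=2 ship[1->2]=2 ship[0->1]=2 prod=3 -> [15 5 2]
Step 10: demand=3,sold=2 ship[1->2]=2 ship[0->1]=2 prod=3 -> [16 5 2]
Step 11: demand=3,sold=2 ship[1->2]=2 ship[0->1]=2 prod=3 -> [17 5 2]
Step 12: demand=3,sold=2 ship[1->2]=2 ship[0->1]=2 prod=3 -> [18 5 2]
First stockout at step 6

6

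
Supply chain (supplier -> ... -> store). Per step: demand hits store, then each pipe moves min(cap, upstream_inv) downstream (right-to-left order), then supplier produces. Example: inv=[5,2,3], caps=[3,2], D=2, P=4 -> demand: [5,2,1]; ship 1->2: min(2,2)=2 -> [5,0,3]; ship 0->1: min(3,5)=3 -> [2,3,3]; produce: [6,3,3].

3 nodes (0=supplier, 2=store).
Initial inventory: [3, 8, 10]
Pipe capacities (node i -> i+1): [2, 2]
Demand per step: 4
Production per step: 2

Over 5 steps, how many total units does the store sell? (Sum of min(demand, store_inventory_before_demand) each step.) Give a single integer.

Answer: 18

Derivation:
Step 1: sold=4 (running total=4) -> [3 8 8]
Step 2: sold=4 (running total=8) -> [3 8 6]
Step 3: sold=4 (running total=12) -> [3 8 4]
Step 4: sold=4 (running total=16) -> [3 8 2]
Step 5: sold=2 (running total=18) -> [3 8 2]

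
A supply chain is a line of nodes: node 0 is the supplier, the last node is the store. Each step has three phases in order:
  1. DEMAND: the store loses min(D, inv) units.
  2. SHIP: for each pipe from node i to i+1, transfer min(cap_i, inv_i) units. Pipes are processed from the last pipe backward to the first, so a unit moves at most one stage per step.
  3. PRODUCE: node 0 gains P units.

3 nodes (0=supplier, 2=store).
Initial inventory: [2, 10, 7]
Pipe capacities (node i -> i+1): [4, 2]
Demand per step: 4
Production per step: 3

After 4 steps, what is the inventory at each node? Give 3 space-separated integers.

Step 1: demand=4,sold=4 ship[1->2]=2 ship[0->1]=2 prod=3 -> inv=[3 10 5]
Step 2: demand=4,sold=4 ship[1->2]=2 ship[0->1]=3 prod=3 -> inv=[3 11 3]
Step 3: demand=4,sold=3 ship[1->2]=2 ship[0->1]=3 prod=3 -> inv=[3 12 2]
Step 4: demand=4,sold=2 ship[1->2]=2 ship[0->1]=3 prod=3 -> inv=[3 13 2]

3 13 2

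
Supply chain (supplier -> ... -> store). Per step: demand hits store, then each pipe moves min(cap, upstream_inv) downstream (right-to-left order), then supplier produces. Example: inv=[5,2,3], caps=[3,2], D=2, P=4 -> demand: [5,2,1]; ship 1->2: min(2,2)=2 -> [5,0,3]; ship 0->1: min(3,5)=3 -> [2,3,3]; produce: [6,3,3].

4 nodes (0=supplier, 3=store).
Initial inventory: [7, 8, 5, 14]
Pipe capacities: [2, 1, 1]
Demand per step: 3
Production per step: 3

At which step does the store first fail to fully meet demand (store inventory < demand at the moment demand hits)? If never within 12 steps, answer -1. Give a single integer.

Step 1: demand=3,sold=3 ship[2->3]=1 ship[1->2]=1 ship[0->1]=2 prod=3 -> [8 9 5 12]
Step 2: demand=3,sold=3 ship[2->3]=1 ship[1->2]=1 ship[0->1]=2 prod=3 -> [9 10 5 10]
Step 3: demand=3,sold=3 ship[2->3]=1 ship[1->2]=1 ship[0->1]=2 prod=3 -> [10 11 5 8]
Step 4: demand=3,sold=3 ship[2->3]=1 ship[1->2]=1 ship[0->1]=2 prod=3 -> [11 12 5 6]
Step 5: demand=3,sold=3 ship[2->3]=1 ship[1->2]=1 ship[0->1]=2 prod=3 -> [12 13 5 4]
Step 6: demand=3,sold=3 ship[2->3]=1 ship[1->2]=1 ship[0->1]=2 prod=3 -> [13 14 5 2]
Step 7: demand=3,sold=2 ship[2->3]=1 ship[1->2]=1 ship[0->1]=2 prod=3 -> [14 15 5 1]
Step 8: demand=3,sold=1 ship[2->3]=1 ship[1->2]=1 ship[0->1]=2 prod=3 -> [15 16 5 1]
Step 9: demand=3,sold=1 ship[2->3]=1 ship[1->2]=1 ship[0->1]=2 prod=3 -> [16 17 5 1]
Step 10: demand=3,sold=1 ship[2->3]=1 ship[1->2]=1 ship[0->1]=2 prod=3 -> [17 18 5 1]
Step 11: demand=3,sold=1 ship[2->3]=1 ship[1->2]=1 ship[0->1]=2 prod=3 -> [18 19 5 1]
Step 12: demand=3,sold=1 ship[2->3]=1 ship[1->2]=1 ship[0->1]=2 prod=3 -> [19 20 5 1]
First stockout at step 7

7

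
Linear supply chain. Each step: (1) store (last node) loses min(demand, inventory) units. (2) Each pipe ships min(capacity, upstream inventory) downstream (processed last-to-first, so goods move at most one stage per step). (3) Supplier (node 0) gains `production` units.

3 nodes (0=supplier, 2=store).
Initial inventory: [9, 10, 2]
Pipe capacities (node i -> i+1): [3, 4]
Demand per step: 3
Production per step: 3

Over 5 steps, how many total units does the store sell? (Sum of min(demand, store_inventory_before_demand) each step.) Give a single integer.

Answer: 14

Derivation:
Step 1: sold=2 (running total=2) -> [9 9 4]
Step 2: sold=3 (running total=5) -> [9 8 5]
Step 3: sold=3 (running total=8) -> [9 7 6]
Step 4: sold=3 (running total=11) -> [9 6 7]
Step 5: sold=3 (running total=14) -> [9 5 8]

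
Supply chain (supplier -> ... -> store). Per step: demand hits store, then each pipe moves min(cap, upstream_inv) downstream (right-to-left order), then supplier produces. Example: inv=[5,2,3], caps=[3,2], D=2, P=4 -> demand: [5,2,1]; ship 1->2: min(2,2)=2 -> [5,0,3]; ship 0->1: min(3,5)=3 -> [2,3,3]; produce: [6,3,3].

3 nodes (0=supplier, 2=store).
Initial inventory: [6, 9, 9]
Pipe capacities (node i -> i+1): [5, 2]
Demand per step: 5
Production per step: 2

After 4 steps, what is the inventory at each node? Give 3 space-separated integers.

Step 1: demand=5,sold=5 ship[1->2]=2 ship[0->1]=5 prod=2 -> inv=[3 12 6]
Step 2: demand=5,sold=5 ship[1->2]=2 ship[0->1]=3 prod=2 -> inv=[2 13 3]
Step 3: demand=5,sold=3 ship[1->2]=2 ship[0->1]=2 prod=2 -> inv=[2 13 2]
Step 4: demand=5,sold=2 ship[1->2]=2 ship[0->1]=2 prod=2 -> inv=[2 13 2]

2 13 2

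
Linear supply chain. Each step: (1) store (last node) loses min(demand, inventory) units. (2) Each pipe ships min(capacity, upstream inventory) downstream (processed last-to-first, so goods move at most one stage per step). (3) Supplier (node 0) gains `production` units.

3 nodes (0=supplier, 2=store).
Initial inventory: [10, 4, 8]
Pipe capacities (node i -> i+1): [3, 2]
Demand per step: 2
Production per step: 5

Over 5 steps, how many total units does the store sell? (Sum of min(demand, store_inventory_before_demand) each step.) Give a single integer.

Answer: 10

Derivation:
Step 1: sold=2 (running total=2) -> [12 5 8]
Step 2: sold=2 (running total=4) -> [14 6 8]
Step 3: sold=2 (running total=6) -> [16 7 8]
Step 4: sold=2 (running total=8) -> [18 8 8]
Step 5: sold=2 (running total=10) -> [20 9 8]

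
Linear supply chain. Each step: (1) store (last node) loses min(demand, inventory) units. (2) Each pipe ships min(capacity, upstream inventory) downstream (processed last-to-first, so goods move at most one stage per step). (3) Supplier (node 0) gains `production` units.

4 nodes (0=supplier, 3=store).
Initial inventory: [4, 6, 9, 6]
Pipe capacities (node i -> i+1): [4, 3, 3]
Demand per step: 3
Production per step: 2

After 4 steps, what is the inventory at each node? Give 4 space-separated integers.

Step 1: demand=3,sold=3 ship[2->3]=3 ship[1->2]=3 ship[0->1]=4 prod=2 -> inv=[2 7 9 6]
Step 2: demand=3,sold=3 ship[2->3]=3 ship[1->2]=3 ship[0->1]=2 prod=2 -> inv=[2 6 9 6]
Step 3: demand=3,sold=3 ship[2->3]=3 ship[1->2]=3 ship[0->1]=2 prod=2 -> inv=[2 5 9 6]
Step 4: demand=3,sold=3 ship[2->3]=3 ship[1->2]=3 ship[0->1]=2 prod=2 -> inv=[2 4 9 6]

2 4 9 6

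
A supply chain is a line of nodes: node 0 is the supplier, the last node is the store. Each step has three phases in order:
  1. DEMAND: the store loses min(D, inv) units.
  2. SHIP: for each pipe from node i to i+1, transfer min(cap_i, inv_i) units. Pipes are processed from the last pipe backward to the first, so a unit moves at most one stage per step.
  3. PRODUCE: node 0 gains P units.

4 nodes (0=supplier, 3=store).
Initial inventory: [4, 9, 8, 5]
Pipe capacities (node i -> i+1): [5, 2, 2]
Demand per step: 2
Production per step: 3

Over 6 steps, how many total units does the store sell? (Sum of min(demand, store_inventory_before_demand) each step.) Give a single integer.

Answer: 12

Derivation:
Step 1: sold=2 (running total=2) -> [3 11 8 5]
Step 2: sold=2 (running total=4) -> [3 12 8 5]
Step 3: sold=2 (running total=6) -> [3 13 8 5]
Step 4: sold=2 (running total=8) -> [3 14 8 5]
Step 5: sold=2 (running total=10) -> [3 15 8 5]
Step 6: sold=2 (running total=12) -> [3 16 8 5]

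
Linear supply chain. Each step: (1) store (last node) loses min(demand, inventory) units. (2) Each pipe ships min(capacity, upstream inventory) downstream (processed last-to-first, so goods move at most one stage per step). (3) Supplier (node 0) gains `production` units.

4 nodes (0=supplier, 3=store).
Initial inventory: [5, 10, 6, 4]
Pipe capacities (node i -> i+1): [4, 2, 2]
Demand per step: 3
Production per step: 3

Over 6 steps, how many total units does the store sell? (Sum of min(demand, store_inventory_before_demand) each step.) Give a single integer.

Answer: 14

Derivation:
Step 1: sold=3 (running total=3) -> [4 12 6 3]
Step 2: sold=3 (running total=6) -> [3 14 6 2]
Step 3: sold=2 (running total=8) -> [3 15 6 2]
Step 4: sold=2 (running total=10) -> [3 16 6 2]
Step 5: sold=2 (running total=12) -> [3 17 6 2]
Step 6: sold=2 (running total=14) -> [3 18 6 2]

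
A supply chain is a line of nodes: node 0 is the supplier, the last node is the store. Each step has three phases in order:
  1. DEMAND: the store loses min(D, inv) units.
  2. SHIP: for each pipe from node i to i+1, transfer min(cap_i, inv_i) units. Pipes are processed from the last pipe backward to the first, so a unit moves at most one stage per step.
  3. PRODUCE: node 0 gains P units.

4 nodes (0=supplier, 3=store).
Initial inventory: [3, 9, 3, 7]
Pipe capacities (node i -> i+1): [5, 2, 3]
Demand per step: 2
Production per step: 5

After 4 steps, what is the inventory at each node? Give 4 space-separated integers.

Step 1: demand=2,sold=2 ship[2->3]=3 ship[1->2]=2 ship[0->1]=3 prod=5 -> inv=[5 10 2 8]
Step 2: demand=2,sold=2 ship[2->3]=2 ship[1->2]=2 ship[0->1]=5 prod=5 -> inv=[5 13 2 8]
Step 3: demand=2,sold=2 ship[2->3]=2 ship[1->2]=2 ship[0->1]=5 prod=5 -> inv=[5 16 2 8]
Step 4: demand=2,sold=2 ship[2->3]=2 ship[1->2]=2 ship[0->1]=5 prod=5 -> inv=[5 19 2 8]

5 19 2 8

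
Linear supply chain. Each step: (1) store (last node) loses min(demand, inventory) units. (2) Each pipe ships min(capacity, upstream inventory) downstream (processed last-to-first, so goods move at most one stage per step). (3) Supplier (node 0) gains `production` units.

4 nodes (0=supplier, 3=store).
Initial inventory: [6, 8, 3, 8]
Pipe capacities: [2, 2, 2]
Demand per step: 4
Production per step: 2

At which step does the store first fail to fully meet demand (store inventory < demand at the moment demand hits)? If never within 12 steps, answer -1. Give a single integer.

Step 1: demand=4,sold=4 ship[2->3]=2 ship[1->2]=2 ship[0->1]=2 prod=2 -> [6 8 3 6]
Step 2: demand=4,sold=4 ship[2->3]=2 ship[1->2]=2 ship[0->1]=2 prod=2 -> [6 8 3 4]
Step 3: demand=4,sold=4 ship[2->3]=2 ship[1->2]=2 ship[0->1]=2 prod=2 -> [6 8 3 2]
Step 4: demand=4,sold=2 ship[2->3]=2 ship[1->2]=2 ship[0->1]=2 prod=2 -> [6 8 3 2]
Step 5: demand=4,sold=2 ship[2->3]=2 ship[1->2]=2 ship[0->1]=2 prod=2 -> [6 8 3 2]
Step 6: demand=4,sold=2 ship[2->3]=2 ship[1->2]=2 ship[0->1]=2 prod=2 -> [6 8 3 2]
Step 7: demand=4,sold=2 ship[2->3]=2 ship[1->2]=2 ship[0->1]=2 prod=2 -> [6 8 3 2]
Step 8: demand=4,sold=2 ship[2->3]=2 ship[1->2]=2 ship[0->1]=2 prod=2 -> [6 8 3 2]
Step 9: demand=4,sold=2 ship[2->3]=2 ship[1->2]=2 ship[0->1]=2 prod=2 -> [6 8 3 2]
Step 10: demand=4,sold=2 ship[2->3]=2 ship[1->2]=2 ship[0->1]=2 prod=2 -> [6 8 3 2]
Step 11: demand=4,sold=2 ship[2->3]=2 ship[1->2]=2 ship[0->1]=2 prod=2 -> [6 8 3 2]
Step 12: demand=4,sold=2 ship[2->3]=2 ship[1->2]=2 ship[0->1]=2 prod=2 -> [6 8 3 2]
First stockout at step 4

4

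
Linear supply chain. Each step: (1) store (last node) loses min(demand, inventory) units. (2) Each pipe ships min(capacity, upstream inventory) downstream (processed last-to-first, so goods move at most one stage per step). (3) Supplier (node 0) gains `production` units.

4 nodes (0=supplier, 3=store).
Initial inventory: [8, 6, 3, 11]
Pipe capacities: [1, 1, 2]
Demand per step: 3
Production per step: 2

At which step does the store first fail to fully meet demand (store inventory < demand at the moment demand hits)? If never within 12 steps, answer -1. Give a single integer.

Step 1: demand=3,sold=3 ship[2->3]=2 ship[1->2]=1 ship[0->1]=1 prod=2 -> [9 6 2 10]
Step 2: demand=3,sold=3 ship[2->3]=2 ship[1->2]=1 ship[0->1]=1 prod=2 -> [10 6 1 9]
Step 3: demand=3,sold=3 ship[2->3]=1 ship[1->2]=1 ship[0->1]=1 prod=2 -> [11 6 1 7]
Step 4: demand=3,sold=3 ship[2->3]=1 ship[1->2]=1 ship[0->1]=1 prod=2 -> [12 6 1 5]
Step 5: demand=3,sold=3 ship[2->3]=1 ship[1->2]=1 ship[0->1]=1 prod=2 -> [13 6 1 3]
Step 6: demand=3,sold=3 ship[2->3]=1 ship[1->2]=1 ship[0->1]=1 prod=2 -> [14 6 1 1]
Step 7: demand=3,sold=1 ship[2->3]=1 ship[1->2]=1 ship[0->1]=1 prod=2 -> [15 6 1 1]
Step 8: demand=3,sold=1 ship[2->3]=1 ship[1->2]=1 ship[0->1]=1 prod=2 -> [16 6 1 1]
Step 9: demand=3,sold=1 ship[2->3]=1 ship[1->2]=1 ship[0->1]=1 prod=2 -> [17 6 1 1]
Step 10: demand=3,sold=1 ship[2->3]=1 ship[1->2]=1 ship[0->1]=1 prod=2 -> [18 6 1 1]
Step 11: demand=3,sold=1 ship[2->3]=1 ship[1->2]=1 ship[0->1]=1 prod=2 -> [19 6 1 1]
Step 12: demand=3,sold=1 ship[2->3]=1 ship[1->2]=1 ship[0->1]=1 prod=2 -> [20 6 1 1]
First stockout at step 7

7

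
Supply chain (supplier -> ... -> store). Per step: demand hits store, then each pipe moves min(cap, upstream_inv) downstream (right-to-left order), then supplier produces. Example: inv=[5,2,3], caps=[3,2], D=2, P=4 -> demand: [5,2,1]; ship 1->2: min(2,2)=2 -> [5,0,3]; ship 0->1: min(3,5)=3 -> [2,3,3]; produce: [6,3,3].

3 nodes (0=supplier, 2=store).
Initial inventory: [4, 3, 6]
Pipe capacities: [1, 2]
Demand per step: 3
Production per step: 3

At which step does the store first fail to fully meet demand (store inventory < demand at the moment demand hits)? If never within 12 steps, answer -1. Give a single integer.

Step 1: demand=3,sold=3 ship[1->2]=2 ship[0->1]=1 prod=3 -> [6 2 5]
Step 2: demand=3,sold=3 ship[1->2]=2 ship[0->1]=1 prod=3 -> [8 1 4]
Step 3: demand=3,sold=3 ship[1->2]=1 ship[0->1]=1 prod=3 -> [10 1 2]
Step 4: demand=3,sold=2 ship[1->2]=1 ship[0->1]=1 prod=3 -> [12 1 1]
Step 5: demand=3,sold=1 ship[1->2]=1 ship[0->1]=1 prod=3 -> [14 1 1]
Step 6: demand=3,sold=1 ship[1->2]=1 ship[0->1]=1 prod=3 -> [16 1 1]
Step 7: demand=3,sold=1 ship[1->2]=1 ship[0->1]=1 prod=3 -> [18 1 1]
Step 8: demand=3,sold=1 ship[1->2]=1 ship[0->1]=1 prod=3 -> [20 1 1]
Step 9: demand=3,sold=1 ship[1->2]=1 ship[0->1]=1 prod=3 -> [22 1 1]
Step 10: demand=3,sold=1 ship[1->2]=1 ship[0->1]=1 prod=3 -> [24 1 1]
Step 11: demand=3,sold=1 ship[1->2]=1 ship[0->1]=1 prod=3 -> [26 1 1]
Step 12: demand=3,sold=1 ship[1->2]=1 ship[0->1]=1 prod=3 -> [28 1 1]
First stockout at step 4

4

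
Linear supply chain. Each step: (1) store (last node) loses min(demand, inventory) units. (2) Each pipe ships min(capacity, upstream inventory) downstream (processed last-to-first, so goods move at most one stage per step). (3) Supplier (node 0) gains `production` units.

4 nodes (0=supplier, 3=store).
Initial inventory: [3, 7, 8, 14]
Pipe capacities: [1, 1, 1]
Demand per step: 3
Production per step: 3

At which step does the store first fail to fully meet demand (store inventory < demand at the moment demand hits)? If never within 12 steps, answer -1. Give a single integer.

Step 1: demand=3,sold=3 ship[2->3]=1 ship[1->2]=1 ship[0->1]=1 prod=3 -> [5 7 8 12]
Step 2: demand=3,sold=3 ship[2->3]=1 ship[1->2]=1 ship[0->1]=1 prod=3 -> [7 7 8 10]
Step 3: demand=3,sold=3 ship[2->3]=1 ship[1->2]=1 ship[0->1]=1 prod=3 -> [9 7 8 8]
Step 4: demand=3,sold=3 ship[2->3]=1 ship[1->2]=1 ship[0->1]=1 prod=3 -> [11 7 8 6]
Step 5: demand=3,sold=3 ship[2->3]=1 ship[1->2]=1 ship[0->1]=1 prod=3 -> [13 7 8 4]
Step 6: demand=3,sold=3 ship[2->3]=1 ship[1->2]=1 ship[0->1]=1 prod=3 -> [15 7 8 2]
Step 7: demand=3,sold=2 ship[2->3]=1 ship[1->2]=1 ship[0->1]=1 prod=3 -> [17 7 8 1]
Step 8: demand=3,sold=1 ship[2->3]=1 ship[1->2]=1 ship[0->1]=1 prod=3 -> [19 7 8 1]
Step 9: demand=3,sold=1 ship[2->3]=1 ship[1->2]=1 ship[0->1]=1 prod=3 -> [21 7 8 1]
Step 10: demand=3,sold=1 ship[2->3]=1 ship[1->2]=1 ship[0->1]=1 prod=3 -> [23 7 8 1]
Step 11: demand=3,sold=1 ship[2->3]=1 ship[1->2]=1 ship[0->1]=1 prod=3 -> [25 7 8 1]
Step 12: demand=3,sold=1 ship[2->3]=1 ship[1->2]=1 ship[0->1]=1 prod=3 -> [27 7 8 1]
First stockout at step 7

7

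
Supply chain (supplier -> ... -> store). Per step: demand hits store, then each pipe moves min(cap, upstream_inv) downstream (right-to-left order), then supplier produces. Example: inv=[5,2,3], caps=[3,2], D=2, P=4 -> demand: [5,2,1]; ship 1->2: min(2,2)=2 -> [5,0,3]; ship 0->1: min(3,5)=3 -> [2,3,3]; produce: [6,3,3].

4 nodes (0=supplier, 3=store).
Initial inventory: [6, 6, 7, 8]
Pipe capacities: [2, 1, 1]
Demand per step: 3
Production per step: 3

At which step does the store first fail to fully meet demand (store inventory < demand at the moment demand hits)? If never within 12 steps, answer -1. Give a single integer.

Step 1: demand=3,sold=3 ship[2->3]=1 ship[1->2]=1 ship[0->1]=2 prod=3 -> [7 7 7 6]
Step 2: demand=3,sold=3 ship[2->3]=1 ship[1->2]=1 ship[0->1]=2 prod=3 -> [8 8 7 4]
Step 3: demand=3,sold=3 ship[2->3]=1 ship[1->2]=1 ship[0->1]=2 prod=3 -> [9 9 7 2]
Step 4: demand=3,sold=2 ship[2->3]=1 ship[1->2]=1 ship[0->1]=2 prod=3 -> [10 10 7 1]
Step 5: demand=3,sold=1 ship[2->3]=1 ship[1->2]=1 ship[0->1]=2 prod=3 -> [11 11 7 1]
Step 6: demand=3,sold=1 ship[2->3]=1 ship[1->2]=1 ship[0->1]=2 prod=3 -> [12 12 7 1]
Step 7: demand=3,sold=1 ship[2->3]=1 ship[1->2]=1 ship[0->1]=2 prod=3 -> [13 13 7 1]
Step 8: demand=3,sold=1 ship[2->3]=1 ship[1->2]=1 ship[0->1]=2 prod=3 -> [14 14 7 1]
Step 9: demand=3,sold=1 ship[2->3]=1 ship[1->2]=1 ship[0->1]=2 prod=3 -> [15 15 7 1]
Step 10: demand=3,sold=1 ship[2->3]=1 ship[1->2]=1 ship[0->1]=2 prod=3 -> [16 16 7 1]
Step 11: demand=3,sold=1 ship[2->3]=1 ship[1->2]=1 ship[0->1]=2 prod=3 -> [17 17 7 1]
Step 12: demand=3,sold=1 ship[2->3]=1 ship[1->2]=1 ship[0->1]=2 prod=3 -> [18 18 7 1]
First stockout at step 4

4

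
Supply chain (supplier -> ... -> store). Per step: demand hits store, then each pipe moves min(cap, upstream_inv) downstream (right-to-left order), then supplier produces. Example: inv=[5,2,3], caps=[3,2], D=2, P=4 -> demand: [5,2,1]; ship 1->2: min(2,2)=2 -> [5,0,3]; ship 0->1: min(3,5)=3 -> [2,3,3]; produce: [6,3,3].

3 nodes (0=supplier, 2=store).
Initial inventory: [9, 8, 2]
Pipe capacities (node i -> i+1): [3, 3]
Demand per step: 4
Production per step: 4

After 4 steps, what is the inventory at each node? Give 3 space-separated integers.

Step 1: demand=4,sold=2 ship[1->2]=3 ship[0->1]=3 prod=4 -> inv=[10 8 3]
Step 2: demand=4,sold=3 ship[1->2]=3 ship[0->1]=3 prod=4 -> inv=[11 8 3]
Step 3: demand=4,sold=3 ship[1->2]=3 ship[0->1]=3 prod=4 -> inv=[12 8 3]
Step 4: demand=4,sold=3 ship[1->2]=3 ship[0->1]=3 prod=4 -> inv=[13 8 3]

13 8 3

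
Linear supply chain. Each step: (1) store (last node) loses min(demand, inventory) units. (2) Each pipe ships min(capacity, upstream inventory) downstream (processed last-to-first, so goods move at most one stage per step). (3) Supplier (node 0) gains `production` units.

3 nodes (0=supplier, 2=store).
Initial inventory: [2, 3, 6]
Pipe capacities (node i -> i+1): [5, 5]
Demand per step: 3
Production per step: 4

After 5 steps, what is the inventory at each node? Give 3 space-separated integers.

Step 1: demand=3,sold=3 ship[1->2]=3 ship[0->1]=2 prod=4 -> inv=[4 2 6]
Step 2: demand=3,sold=3 ship[1->2]=2 ship[0->1]=4 prod=4 -> inv=[4 4 5]
Step 3: demand=3,sold=3 ship[1->2]=4 ship[0->1]=4 prod=4 -> inv=[4 4 6]
Step 4: demand=3,sold=3 ship[1->2]=4 ship[0->1]=4 prod=4 -> inv=[4 4 7]
Step 5: demand=3,sold=3 ship[1->2]=4 ship[0->1]=4 prod=4 -> inv=[4 4 8]

4 4 8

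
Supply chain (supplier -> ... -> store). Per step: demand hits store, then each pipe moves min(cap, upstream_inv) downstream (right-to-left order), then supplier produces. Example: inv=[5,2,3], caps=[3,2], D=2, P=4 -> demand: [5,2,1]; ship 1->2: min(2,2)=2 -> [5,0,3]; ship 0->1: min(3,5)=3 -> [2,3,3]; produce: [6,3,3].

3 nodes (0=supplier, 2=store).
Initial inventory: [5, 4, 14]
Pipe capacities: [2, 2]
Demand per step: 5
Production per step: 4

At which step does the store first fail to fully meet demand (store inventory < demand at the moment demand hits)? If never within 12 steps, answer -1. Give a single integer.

Step 1: demand=5,sold=5 ship[1->2]=2 ship[0->1]=2 prod=4 -> [7 4 11]
Step 2: demand=5,sold=5 ship[1->2]=2 ship[0->1]=2 prod=4 -> [9 4 8]
Step 3: demand=5,sold=5 ship[1->2]=2 ship[0->1]=2 prod=4 -> [11 4 5]
Step 4: demand=5,sold=5 ship[1->2]=2 ship[0->1]=2 prod=4 -> [13 4 2]
Step 5: demand=5,sold=2 ship[1->2]=2 ship[0->1]=2 prod=4 -> [15 4 2]
Step 6: demand=5,sold=2 ship[1->2]=2 ship[0->1]=2 prod=4 -> [17 4 2]
Step 7: demand=5,sold=2 ship[1->2]=2 ship[0->1]=2 prod=4 -> [19 4 2]
Step 8: demand=5,sold=2 ship[1->2]=2 ship[0->1]=2 prod=4 -> [21 4 2]
Step 9: demand=5,sold=2 ship[1->2]=2 ship[0->1]=2 prod=4 -> [23 4 2]
Step 10: demand=5,sold=2 ship[1->2]=2 ship[0->1]=2 prod=4 -> [25 4 2]
Step 11: demand=5,sold=2 ship[1->2]=2 ship[0->1]=2 prod=4 -> [27 4 2]
Step 12: demand=5,sold=2 ship[1->2]=2 ship[0->1]=2 prod=4 -> [29 4 2]
First stockout at step 5

5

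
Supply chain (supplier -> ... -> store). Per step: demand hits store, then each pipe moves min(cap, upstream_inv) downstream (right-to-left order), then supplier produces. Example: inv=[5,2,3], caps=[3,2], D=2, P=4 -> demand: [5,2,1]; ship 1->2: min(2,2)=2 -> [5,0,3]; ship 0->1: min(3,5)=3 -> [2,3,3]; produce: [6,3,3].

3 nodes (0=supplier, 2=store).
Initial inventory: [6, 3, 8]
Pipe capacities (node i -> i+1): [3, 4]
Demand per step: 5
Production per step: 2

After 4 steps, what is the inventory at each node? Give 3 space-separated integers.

Step 1: demand=5,sold=5 ship[1->2]=3 ship[0->1]=3 prod=2 -> inv=[5 3 6]
Step 2: demand=5,sold=5 ship[1->2]=3 ship[0->1]=3 prod=2 -> inv=[4 3 4]
Step 3: demand=5,sold=4 ship[1->2]=3 ship[0->1]=3 prod=2 -> inv=[3 3 3]
Step 4: demand=5,sold=3 ship[1->2]=3 ship[0->1]=3 prod=2 -> inv=[2 3 3]

2 3 3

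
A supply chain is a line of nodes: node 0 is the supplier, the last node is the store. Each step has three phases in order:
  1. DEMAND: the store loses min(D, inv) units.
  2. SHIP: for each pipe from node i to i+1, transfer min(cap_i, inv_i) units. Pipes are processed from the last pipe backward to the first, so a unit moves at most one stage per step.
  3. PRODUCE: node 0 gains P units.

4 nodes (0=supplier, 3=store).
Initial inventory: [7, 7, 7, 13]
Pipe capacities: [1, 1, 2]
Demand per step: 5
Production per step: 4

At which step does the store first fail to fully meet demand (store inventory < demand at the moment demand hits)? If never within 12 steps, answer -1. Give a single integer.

Step 1: demand=5,sold=5 ship[2->3]=2 ship[1->2]=1 ship[0->1]=1 prod=4 -> [10 7 6 10]
Step 2: demand=5,sold=5 ship[2->3]=2 ship[1->2]=1 ship[0->1]=1 prod=4 -> [13 7 5 7]
Step 3: demand=5,sold=5 ship[2->3]=2 ship[1->2]=1 ship[0->1]=1 prod=4 -> [16 7 4 4]
Step 4: demand=5,sold=4 ship[2->3]=2 ship[1->2]=1 ship[0->1]=1 prod=4 -> [19 7 3 2]
Step 5: demand=5,sold=2 ship[2->3]=2 ship[1->2]=1 ship[0->1]=1 prod=4 -> [22 7 2 2]
Step 6: demand=5,sold=2 ship[2->3]=2 ship[1->2]=1 ship[0->1]=1 prod=4 -> [25 7 1 2]
Step 7: demand=5,sold=2 ship[2->3]=1 ship[1->2]=1 ship[0->1]=1 prod=4 -> [28 7 1 1]
Step 8: demand=5,sold=1 ship[2->3]=1 ship[1->2]=1 ship[0->1]=1 prod=4 -> [31 7 1 1]
Step 9: demand=5,sold=1 ship[2->3]=1 ship[1->2]=1 ship[0->1]=1 prod=4 -> [34 7 1 1]
Step 10: demand=5,sold=1 ship[2->3]=1 ship[1->2]=1 ship[0->1]=1 prod=4 -> [37 7 1 1]
Step 11: demand=5,sold=1 ship[2->3]=1 ship[1->2]=1 ship[0->1]=1 prod=4 -> [40 7 1 1]
Step 12: demand=5,sold=1 ship[2->3]=1 ship[1->2]=1 ship[0->1]=1 prod=4 -> [43 7 1 1]
First stockout at step 4

4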